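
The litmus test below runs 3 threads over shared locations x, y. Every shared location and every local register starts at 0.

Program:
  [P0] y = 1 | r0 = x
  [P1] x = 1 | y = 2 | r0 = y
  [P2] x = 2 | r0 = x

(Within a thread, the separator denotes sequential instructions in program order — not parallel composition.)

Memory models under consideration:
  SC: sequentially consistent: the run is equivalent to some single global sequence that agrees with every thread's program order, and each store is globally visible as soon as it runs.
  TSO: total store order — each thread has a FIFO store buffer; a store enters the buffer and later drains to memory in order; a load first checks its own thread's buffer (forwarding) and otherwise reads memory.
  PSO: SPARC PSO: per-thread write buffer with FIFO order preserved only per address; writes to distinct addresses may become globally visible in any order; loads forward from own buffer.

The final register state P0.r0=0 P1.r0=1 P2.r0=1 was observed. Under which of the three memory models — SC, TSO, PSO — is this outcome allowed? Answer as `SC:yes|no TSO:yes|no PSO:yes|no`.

outcome vector order: (P0.r0,P1.r0,P2.r0)
SC (9): 0/2/1 0/2/2 1/1/1 1/1/2 1/2/1 1/2/2 2/1/2 2/2/1 2/2/2
TSO (12): 0/1/1 0/1/2 0/2/1 0/2/2 1/1/1 1/1/2 1/2/1 1/2/2 2/1/1 2/1/2 2/2/1 2/2/2
PSO (12): 0/1/1 0/1/2 0/2/1 0/2/2 1/1/1 1/1/2 1/2/1 1/2/2 2/1/1 2/1/2 2/2/1 2/2/2
target 0/1/1 ∈ {TSO,PSO}

SC:no TSO:yes PSO:yes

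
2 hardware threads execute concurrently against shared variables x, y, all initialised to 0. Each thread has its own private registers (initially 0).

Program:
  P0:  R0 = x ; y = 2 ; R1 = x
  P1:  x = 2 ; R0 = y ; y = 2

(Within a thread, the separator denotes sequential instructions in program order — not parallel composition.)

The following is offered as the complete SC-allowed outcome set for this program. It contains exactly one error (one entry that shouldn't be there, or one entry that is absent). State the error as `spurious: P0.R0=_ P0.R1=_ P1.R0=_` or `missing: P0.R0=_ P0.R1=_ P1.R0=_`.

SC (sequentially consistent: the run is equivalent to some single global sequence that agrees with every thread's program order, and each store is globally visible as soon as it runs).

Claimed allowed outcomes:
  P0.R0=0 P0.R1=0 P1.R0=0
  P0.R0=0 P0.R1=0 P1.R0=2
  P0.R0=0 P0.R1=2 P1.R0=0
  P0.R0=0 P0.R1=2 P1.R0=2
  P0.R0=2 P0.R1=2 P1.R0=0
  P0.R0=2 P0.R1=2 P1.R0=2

outcome vector order: (P0.R0,P0.R1,P1.R0)
[SC] allowed = {0/0/2, 0/2/0, 0/2/2, 2/2/0, 2/2/2}
claimed∖SC = {0/0/0}

spurious: P0.R0=0 P0.R1=0 P1.R0=0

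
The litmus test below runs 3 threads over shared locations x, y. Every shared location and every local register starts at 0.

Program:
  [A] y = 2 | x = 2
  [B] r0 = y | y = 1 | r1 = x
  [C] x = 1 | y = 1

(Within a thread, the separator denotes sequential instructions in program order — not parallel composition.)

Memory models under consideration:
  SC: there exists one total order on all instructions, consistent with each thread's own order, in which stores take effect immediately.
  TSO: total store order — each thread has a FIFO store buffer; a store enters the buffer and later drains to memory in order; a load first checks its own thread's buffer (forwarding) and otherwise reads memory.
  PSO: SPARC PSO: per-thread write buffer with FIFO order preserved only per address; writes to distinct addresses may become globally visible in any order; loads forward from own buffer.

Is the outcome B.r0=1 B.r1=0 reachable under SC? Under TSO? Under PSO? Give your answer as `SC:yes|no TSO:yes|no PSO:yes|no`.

outcome vector order: (B.r0,B.r1)
SC: 8 outcomes — {(0,0), (0,1), (0,2), (1,1), (1,2), (2,0), (2,1), (2,2)}
TSO: 8 outcomes — {(0,0), (0,1), (0,2), (1,1), (1,2), (2,0), (2,1), (2,2)}
PSO: 9 outcomes — {(0,0), (0,1), (0,2), (1,0), (1,1), (1,2), (2,0), (2,1), (2,2)}
target (1,0) ∈ {PSO}

SC:no TSO:no PSO:yes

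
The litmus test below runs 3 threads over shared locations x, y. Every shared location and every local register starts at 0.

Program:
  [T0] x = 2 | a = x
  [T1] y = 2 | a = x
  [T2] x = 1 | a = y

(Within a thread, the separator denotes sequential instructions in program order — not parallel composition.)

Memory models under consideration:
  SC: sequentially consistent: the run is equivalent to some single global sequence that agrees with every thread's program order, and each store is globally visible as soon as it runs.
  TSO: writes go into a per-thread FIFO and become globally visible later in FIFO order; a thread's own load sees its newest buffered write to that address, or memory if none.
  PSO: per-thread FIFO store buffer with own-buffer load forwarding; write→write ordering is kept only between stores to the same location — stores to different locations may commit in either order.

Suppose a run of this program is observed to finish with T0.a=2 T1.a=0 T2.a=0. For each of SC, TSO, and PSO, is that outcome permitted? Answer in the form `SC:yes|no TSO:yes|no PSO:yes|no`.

SC:no TSO:yes PSO:yes

outcome vector order: (T0.a,T1.a,T2.a)
SC (9): (1,0,2) (1,1,0) (1,1,2) (1,2,2) (2,0,2) (2,1,0) (2,1,2) (2,2,0) (2,2,2)
TSO (12): (1,0,0) (1,0,2) (1,1,0) (1,1,2) (1,2,0) (1,2,2) (2,0,0) (2,0,2) (2,1,0) (2,1,2) (2,2,0) (2,2,2)
PSO (12): (1,0,0) (1,0,2) (1,1,0) (1,1,2) (1,2,0) (1,2,2) (2,0,0) (2,0,2) (2,1,0) (2,1,2) (2,2,0) (2,2,2)
target (2,0,0) ∈ {TSO,PSO}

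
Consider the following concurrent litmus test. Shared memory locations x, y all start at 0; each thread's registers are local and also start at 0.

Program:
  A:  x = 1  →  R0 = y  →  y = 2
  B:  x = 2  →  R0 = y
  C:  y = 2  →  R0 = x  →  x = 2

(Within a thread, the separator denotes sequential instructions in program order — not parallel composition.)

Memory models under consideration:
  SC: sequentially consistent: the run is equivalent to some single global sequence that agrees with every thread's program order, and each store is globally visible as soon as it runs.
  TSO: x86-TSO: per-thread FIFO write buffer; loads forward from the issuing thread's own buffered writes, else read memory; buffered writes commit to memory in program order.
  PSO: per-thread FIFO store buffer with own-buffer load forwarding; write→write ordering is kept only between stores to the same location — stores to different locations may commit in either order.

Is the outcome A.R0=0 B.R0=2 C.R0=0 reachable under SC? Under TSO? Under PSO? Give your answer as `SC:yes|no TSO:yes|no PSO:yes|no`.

SC:no TSO:yes PSO:yes

outcome vector order: (A.R0,B.R0,C.R0)
SC: 9 outcomes — {0/0/1 0/0/2 0/2/1 0/2/2 2/0/1 2/0/2 2/2/0 2/2/1 2/2/2}
TSO: 12 outcomes — {0/0/0 0/0/1 0/0/2 0/2/0 0/2/1 0/2/2 2/0/0 2/0/1 2/0/2 2/2/0 2/2/1 2/2/2}
PSO: 12 outcomes — {0/0/0 0/0/1 0/0/2 0/2/0 0/2/1 0/2/2 2/0/0 2/0/1 2/0/2 2/2/0 2/2/1 2/2/2}
target 0/2/0 ∈ {TSO,PSO}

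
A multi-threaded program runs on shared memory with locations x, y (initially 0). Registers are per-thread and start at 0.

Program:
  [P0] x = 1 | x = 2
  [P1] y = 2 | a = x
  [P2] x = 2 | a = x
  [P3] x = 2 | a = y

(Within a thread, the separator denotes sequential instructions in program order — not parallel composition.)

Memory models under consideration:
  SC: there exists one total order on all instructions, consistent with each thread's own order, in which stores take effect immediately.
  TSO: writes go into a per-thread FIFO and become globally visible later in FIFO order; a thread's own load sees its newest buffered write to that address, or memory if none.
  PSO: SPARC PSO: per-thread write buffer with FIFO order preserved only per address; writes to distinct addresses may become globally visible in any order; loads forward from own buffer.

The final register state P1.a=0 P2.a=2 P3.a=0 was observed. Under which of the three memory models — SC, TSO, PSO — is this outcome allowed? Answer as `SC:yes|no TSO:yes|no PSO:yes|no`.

SC:no TSO:yes PSO:yes

outcome vector order: (P1.a,P2.a,P3.a)
SC (10): (0,1,2) (0,2,2) (1,1,0) (1,1,2) (1,2,0) (1,2,2) (2,1,0) (2,1,2) (2,2,0) (2,2,2)
TSO (12): (0,1,0) (0,1,2) (0,2,0) (0,2,2) (1,1,0) (1,1,2) (1,2,0) (1,2,2) (2,1,0) (2,1,2) (2,2,0) (2,2,2)
PSO (12): (0,1,0) (0,1,2) (0,2,0) (0,2,2) (1,1,0) (1,1,2) (1,2,0) (1,2,2) (2,1,0) (2,1,2) (2,2,0) (2,2,2)
target (0,2,0) ∈ {TSO,PSO}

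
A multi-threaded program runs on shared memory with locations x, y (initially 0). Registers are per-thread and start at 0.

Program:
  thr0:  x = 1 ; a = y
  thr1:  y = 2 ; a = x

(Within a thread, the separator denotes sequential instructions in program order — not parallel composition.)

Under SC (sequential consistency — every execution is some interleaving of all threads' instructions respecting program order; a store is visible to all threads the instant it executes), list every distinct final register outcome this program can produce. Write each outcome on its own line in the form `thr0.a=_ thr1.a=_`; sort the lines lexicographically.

thr0.a=0 thr1.a=1
thr0.a=2 thr1.a=0
thr0.a=2 thr1.a=1

outcome vector order: (thr0.a,thr1.a)
|SC outcomes| = 3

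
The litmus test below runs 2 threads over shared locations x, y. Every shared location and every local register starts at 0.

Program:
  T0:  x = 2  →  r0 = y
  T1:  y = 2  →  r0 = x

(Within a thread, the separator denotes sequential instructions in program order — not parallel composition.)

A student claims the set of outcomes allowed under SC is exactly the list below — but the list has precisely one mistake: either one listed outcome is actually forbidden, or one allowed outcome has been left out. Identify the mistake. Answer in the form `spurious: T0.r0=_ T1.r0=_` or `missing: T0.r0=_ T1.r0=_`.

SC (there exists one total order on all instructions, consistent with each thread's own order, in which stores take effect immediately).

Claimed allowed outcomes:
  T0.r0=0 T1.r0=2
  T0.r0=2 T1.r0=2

missing: T0.r0=2 T1.r0=0

outcome vector order: (T0.r0,T1.r0)
[SC] allowed = {0/2, 2/0, 2/2}
SC∖claimed = {2/0}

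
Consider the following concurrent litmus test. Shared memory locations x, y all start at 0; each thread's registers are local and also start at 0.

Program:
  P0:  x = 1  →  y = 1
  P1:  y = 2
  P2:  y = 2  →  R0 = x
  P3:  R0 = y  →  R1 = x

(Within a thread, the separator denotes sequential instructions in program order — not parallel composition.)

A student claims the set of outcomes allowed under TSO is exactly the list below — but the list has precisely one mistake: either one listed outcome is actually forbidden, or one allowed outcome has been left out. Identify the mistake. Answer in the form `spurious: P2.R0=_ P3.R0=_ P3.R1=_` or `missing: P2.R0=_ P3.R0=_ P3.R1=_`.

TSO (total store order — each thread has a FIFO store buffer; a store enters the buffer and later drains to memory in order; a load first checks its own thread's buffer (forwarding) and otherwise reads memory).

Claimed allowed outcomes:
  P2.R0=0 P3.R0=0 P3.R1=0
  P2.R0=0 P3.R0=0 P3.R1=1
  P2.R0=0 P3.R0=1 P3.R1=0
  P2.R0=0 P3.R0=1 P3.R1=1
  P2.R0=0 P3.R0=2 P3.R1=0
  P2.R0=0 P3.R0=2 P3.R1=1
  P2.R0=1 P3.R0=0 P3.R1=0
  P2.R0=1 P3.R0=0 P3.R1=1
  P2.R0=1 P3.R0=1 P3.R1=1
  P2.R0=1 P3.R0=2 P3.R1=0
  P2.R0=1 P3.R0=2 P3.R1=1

outcome vector order: (P2.R0,P3.R0,P3.R1)
TSO: 10 outcomes — {<0 0 0>; <0 0 1>; <0 1 1>; <0 2 0>; <0 2 1>; <1 0 0>; <1 0 1>; <1 1 1>; <1 2 0>; <1 2 1>}
claimed∖TSO = {<0 1 0>}

spurious: P2.R0=0 P3.R0=1 P3.R1=0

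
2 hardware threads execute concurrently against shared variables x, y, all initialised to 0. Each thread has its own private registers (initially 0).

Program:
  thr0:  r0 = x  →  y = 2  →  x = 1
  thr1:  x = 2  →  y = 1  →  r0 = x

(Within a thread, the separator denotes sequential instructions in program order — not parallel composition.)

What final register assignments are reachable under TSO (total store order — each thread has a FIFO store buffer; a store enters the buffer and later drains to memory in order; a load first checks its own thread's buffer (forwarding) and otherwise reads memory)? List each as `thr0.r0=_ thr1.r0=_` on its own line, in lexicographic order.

outcome vector order: (thr0.r0,thr1.r0)
|TSO outcomes| = 4

thr0.r0=0 thr1.r0=1
thr0.r0=0 thr1.r0=2
thr0.r0=2 thr1.r0=1
thr0.r0=2 thr1.r0=2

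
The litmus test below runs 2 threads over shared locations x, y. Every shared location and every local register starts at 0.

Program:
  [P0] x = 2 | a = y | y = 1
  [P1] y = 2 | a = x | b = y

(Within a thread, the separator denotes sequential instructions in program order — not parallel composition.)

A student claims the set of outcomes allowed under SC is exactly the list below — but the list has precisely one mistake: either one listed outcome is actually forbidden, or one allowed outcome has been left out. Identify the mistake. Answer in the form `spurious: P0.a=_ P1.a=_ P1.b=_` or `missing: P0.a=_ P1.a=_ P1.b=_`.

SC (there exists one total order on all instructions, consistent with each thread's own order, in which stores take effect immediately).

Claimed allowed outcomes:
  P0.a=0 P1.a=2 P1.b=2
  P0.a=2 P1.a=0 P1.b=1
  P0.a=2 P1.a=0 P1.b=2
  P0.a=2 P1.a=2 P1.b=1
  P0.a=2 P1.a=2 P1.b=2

outcome vector order: (P0.a,P1.a,P1.b)
SC: 6 outcomes — {021; 022; 201; 202; 221; 222}
SC∖claimed = {021}

missing: P0.a=0 P1.a=2 P1.b=1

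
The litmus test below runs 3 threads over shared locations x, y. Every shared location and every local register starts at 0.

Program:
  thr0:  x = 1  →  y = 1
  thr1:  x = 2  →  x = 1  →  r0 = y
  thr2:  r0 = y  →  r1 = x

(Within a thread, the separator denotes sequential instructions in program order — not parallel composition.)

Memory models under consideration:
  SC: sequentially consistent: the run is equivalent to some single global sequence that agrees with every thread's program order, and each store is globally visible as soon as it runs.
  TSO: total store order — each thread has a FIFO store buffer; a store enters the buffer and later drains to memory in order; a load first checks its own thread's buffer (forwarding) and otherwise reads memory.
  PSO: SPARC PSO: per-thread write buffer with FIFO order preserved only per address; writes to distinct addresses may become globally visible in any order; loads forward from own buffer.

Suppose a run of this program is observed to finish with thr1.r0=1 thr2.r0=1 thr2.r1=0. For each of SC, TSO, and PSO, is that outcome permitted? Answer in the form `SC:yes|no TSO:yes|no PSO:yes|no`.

outcome vector order: (thr1.r0,thr2.r0,thr2.r1)
[SC] allowed = {000; 001; 002; 011; 100; 101; 102; 111; 112}
[TSO] allowed = {000; 001; 002; 011; 012; 100; 101; 102; 111; 112}
[PSO] allowed = {000; 001; 002; 010; 011; 012; 100; 101; 102; 110; 111; 112}
target 110 ∈ {PSO}

SC:no TSO:no PSO:yes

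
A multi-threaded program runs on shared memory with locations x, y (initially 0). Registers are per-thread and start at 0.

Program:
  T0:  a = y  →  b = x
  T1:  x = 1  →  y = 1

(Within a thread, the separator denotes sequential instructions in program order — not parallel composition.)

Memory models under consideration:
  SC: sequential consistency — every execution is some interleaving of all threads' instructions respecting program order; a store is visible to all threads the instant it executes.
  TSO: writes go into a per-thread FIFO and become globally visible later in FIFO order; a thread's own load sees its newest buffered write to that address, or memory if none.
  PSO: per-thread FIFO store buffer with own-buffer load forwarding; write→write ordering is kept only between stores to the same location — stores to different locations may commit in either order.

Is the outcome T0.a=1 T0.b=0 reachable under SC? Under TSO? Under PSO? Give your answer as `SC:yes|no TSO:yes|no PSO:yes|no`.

SC:no TSO:no PSO:yes

outcome vector order: (T0.a,T0.b)
under SC → 00; 01; 11
under TSO → 00; 01; 11
under PSO → 00; 01; 10; 11
target 10 ∈ {PSO}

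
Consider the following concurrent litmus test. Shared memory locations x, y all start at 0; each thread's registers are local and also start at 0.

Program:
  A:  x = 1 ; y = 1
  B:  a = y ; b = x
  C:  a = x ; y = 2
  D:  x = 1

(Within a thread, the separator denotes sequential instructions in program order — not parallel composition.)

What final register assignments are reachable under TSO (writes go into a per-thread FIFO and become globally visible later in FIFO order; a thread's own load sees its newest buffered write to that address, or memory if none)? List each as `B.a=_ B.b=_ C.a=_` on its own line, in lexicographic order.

B.a=0 B.b=0 C.a=0
B.a=0 B.b=0 C.a=1
B.a=0 B.b=1 C.a=0
B.a=0 B.b=1 C.a=1
B.a=1 B.b=1 C.a=0
B.a=1 B.b=1 C.a=1
B.a=2 B.b=0 C.a=0
B.a=2 B.b=1 C.a=0
B.a=2 B.b=1 C.a=1

outcome vector order: (B.a,B.b,C.a)
|TSO outcomes| = 9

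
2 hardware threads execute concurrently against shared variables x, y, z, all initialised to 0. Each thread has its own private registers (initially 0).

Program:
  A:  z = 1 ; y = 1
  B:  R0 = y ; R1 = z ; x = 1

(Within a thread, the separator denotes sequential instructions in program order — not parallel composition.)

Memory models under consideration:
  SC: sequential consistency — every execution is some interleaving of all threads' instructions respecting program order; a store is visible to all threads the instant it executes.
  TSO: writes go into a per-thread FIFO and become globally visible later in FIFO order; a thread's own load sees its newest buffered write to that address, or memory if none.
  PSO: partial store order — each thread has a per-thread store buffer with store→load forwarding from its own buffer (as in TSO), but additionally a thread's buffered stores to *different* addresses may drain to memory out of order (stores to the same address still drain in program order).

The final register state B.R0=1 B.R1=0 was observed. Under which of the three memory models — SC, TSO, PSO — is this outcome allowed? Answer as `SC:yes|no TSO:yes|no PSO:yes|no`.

SC:no TSO:no PSO:yes

outcome vector order: (B.R0,B.R1)
SC (3): <0 0> <0 1> <1 1>
TSO (3): <0 0> <0 1> <1 1>
PSO (4): <0 0> <0 1> <1 0> <1 1>
target <1 0> ∈ {PSO}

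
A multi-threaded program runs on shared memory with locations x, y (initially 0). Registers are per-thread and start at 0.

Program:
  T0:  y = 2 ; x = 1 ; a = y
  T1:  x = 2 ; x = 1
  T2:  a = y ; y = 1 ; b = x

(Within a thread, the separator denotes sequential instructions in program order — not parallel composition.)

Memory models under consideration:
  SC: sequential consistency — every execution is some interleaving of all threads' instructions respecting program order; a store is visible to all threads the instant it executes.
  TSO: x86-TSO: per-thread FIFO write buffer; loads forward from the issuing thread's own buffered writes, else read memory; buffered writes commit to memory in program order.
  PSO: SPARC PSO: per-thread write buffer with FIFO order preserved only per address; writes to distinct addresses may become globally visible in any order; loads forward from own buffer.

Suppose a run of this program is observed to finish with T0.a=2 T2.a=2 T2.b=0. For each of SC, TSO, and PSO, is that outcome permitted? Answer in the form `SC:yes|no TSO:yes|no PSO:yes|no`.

SC:no TSO:yes PSO:yes

outcome vector order: (T0.a,T2.a,T2.b)
under SC → 1/0/0; 1/0/1; 1/0/2; 1/2/0; 1/2/1; 1/2/2; 2/0/0; 2/0/1; 2/0/2; 2/2/1; 2/2/2
under TSO → 1/0/0; 1/0/1; 1/0/2; 1/2/0; 1/2/1; 1/2/2; 2/0/0; 2/0/1; 2/0/2; 2/2/0; 2/2/1; 2/2/2
under PSO → 1/0/0; 1/0/1; 1/0/2; 1/2/0; 1/2/1; 1/2/2; 2/0/0; 2/0/1; 2/0/2; 2/2/0; 2/2/1; 2/2/2
target 2/2/0 ∈ {TSO,PSO}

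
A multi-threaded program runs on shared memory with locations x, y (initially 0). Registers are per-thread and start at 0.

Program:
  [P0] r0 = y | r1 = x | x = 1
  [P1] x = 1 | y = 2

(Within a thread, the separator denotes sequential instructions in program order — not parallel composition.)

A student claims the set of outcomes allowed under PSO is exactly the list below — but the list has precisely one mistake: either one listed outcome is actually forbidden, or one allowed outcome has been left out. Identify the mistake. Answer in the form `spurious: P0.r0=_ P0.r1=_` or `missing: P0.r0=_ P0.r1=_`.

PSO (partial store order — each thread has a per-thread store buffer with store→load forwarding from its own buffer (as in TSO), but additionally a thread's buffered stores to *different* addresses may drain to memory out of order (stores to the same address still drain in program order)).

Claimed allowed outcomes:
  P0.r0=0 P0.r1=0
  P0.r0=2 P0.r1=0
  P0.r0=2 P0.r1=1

missing: P0.r0=0 P0.r1=1

outcome vector order: (P0.r0,P0.r1)
under PSO → (0,0) (0,1) (2,0) (2,1)
PSO∖claimed = {(0,1)}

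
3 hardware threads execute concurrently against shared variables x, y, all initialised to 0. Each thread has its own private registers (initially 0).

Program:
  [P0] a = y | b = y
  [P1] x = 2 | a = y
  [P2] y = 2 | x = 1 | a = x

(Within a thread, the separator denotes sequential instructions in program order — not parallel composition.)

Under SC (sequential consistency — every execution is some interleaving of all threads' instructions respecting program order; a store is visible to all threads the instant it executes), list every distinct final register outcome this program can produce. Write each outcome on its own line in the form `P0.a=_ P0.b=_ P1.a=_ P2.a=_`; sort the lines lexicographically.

P0.a=0 P0.b=0 P1.a=0 P2.a=1
P0.a=0 P0.b=0 P1.a=2 P2.a=1
P0.a=0 P0.b=0 P1.a=2 P2.a=2
P0.a=0 P0.b=2 P1.a=0 P2.a=1
P0.a=0 P0.b=2 P1.a=2 P2.a=1
P0.a=0 P0.b=2 P1.a=2 P2.a=2
P0.a=2 P0.b=2 P1.a=0 P2.a=1
P0.a=2 P0.b=2 P1.a=2 P2.a=1
P0.a=2 P0.b=2 P1.a=2 P2.a=2

outcome vector order: (P0.a,P0.b,P1.a,P2.a)
|SC outcomes| = 9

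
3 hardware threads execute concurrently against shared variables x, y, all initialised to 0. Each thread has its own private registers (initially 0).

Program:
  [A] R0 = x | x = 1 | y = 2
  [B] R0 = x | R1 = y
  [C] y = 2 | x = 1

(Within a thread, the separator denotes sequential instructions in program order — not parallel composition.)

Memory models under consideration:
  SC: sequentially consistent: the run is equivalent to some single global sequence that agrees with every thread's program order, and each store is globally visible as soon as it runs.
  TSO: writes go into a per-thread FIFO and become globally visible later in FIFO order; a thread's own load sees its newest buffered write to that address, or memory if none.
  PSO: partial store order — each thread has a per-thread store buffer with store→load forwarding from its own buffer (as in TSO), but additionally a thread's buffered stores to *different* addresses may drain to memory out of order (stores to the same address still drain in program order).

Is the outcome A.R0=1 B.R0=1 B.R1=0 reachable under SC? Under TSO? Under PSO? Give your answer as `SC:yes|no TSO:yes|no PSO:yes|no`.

SC:no TSO:no PSO:yes

outcome vector order: (A.R0,B.R0,B.R1)
SC: 7 outcomes — {000; 002; 010; 012; 100; 102; 112}
TSO: 7 outcomes — {000; 002; 010; 012; 100; 102; 112}
PSO: 8 outcomes — {000; 002; 010; 012; 100; 102; 110; 112}
target 110 ∈ {PSO}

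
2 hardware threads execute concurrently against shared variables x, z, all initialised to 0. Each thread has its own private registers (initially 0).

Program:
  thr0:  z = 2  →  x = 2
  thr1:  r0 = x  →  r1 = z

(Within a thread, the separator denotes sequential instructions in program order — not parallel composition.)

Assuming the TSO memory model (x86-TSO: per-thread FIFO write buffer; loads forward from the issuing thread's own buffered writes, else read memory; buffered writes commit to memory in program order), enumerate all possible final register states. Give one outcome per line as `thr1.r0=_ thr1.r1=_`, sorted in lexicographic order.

outcome vector order: (thr1.r0,thr1.r1)
|TSO outcomes| = 3

thr1.r0=0 thr1.r1=0
thr1.r0=0 thr1.r1=2
thr1.r0=2 thr1.r1=2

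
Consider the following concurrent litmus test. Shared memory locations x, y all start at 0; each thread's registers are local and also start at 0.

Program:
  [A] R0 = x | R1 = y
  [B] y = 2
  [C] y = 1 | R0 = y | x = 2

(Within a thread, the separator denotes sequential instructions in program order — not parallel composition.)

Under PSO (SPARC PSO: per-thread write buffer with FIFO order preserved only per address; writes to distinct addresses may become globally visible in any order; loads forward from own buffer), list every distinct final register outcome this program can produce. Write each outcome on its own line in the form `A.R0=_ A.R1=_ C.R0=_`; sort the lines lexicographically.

outcome vector order: (A.R0,A.R1,C.R0)
|PSO outcomes| = 10

A.R0=0 A.R1=0 C.R0=1
A.R0=0 A.R1=0 C.R0=2
A.R0=0 A.R1=1 C.R0=1
A.R0=0 A.R1=1 C.R0=2
A.R0=0 A.R1=2 C.R0=1
A.R0=0 A.R1=2 C.R0=2
A.R0=2 A.R1=0 C.R0=1
A.R0=2 A.R1=1 C.R0=1
A.R0=2 A.R1=2 C.R0=1
A.R0=2 A.R1=2 C.R0=2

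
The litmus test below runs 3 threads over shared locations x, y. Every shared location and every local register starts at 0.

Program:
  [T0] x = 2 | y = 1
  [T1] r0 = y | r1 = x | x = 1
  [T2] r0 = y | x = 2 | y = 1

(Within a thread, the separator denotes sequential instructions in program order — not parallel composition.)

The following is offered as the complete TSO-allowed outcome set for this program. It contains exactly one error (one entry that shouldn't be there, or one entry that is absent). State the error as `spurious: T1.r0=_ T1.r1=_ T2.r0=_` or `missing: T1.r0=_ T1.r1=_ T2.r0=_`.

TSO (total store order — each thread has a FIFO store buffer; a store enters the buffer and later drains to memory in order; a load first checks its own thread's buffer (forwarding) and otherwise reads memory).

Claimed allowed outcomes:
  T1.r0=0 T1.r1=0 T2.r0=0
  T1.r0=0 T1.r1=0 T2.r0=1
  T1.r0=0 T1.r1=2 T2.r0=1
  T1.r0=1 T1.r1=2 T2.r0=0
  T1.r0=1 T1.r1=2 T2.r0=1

outcome vector order: (T1.r0,T1.r1,T2.r0)
[TSO] allowed = {0/0/0 0/0/1 0/2/0 0/2/1 1/2/0 1/2/1}
TSO∖claimed = {0/2/0}

missing: T1.r0=0 T1.r1=2 T2.r0=0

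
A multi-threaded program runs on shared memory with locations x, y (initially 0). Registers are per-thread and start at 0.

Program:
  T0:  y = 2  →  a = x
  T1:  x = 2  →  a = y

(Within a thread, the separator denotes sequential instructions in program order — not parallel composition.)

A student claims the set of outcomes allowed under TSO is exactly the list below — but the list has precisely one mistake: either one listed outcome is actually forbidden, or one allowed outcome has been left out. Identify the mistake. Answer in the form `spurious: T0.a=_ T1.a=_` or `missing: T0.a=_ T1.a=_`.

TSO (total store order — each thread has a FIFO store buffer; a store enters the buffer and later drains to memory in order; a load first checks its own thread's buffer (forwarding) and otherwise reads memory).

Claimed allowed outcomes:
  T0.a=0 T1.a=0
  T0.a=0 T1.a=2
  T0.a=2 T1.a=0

missing: T0.a=2 T1.a=2

outcome vector order: (T0.a,T1.a)
[TSO] allowed = {00, 02, 20, 22}
TSO∖claimed = {22}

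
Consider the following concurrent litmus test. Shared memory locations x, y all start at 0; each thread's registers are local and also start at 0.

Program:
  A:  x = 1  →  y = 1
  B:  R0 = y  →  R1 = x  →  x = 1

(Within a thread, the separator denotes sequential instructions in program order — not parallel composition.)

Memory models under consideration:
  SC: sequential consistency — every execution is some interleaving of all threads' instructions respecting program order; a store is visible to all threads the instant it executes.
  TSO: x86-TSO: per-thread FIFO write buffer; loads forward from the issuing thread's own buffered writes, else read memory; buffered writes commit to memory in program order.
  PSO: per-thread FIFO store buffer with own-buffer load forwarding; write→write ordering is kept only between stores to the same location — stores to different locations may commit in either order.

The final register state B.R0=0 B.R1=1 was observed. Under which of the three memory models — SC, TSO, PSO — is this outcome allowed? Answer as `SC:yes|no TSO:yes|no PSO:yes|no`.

SC:yes TSO:yes PSO:yes

outcome vector order: (B.R0,B.R1)
[SC] allowed = {(0,0); (0,1); (1,1)}
[TSO] allowed = {(0,0); (0,1); (1,1)}
[PSO] allowed = {(0,0); (0,1); (1,0); (1,1)}
target (0,1) ∈ {SC,TSO,PSO}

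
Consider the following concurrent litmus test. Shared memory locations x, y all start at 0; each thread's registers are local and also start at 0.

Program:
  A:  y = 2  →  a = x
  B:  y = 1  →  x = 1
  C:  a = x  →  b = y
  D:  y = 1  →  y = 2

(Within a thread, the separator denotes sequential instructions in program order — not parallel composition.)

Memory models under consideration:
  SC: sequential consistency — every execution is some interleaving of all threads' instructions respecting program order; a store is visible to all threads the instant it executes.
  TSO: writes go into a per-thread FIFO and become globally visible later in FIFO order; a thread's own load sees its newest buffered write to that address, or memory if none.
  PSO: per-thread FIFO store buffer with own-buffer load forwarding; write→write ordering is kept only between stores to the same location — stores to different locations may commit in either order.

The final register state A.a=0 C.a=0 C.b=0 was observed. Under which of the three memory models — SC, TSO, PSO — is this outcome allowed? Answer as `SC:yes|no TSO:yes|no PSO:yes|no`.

SC:yes TSO:yes PSO:yes

outcome vector order: (A.a,C.a,C.b)
[SC] allowed = {<0 0 0>; <0 0 1>; <0 0 2>; <0 1 1>; <0 1 2>; <1 0 0>; <1 0 1>; <1 0 2>; <1 1 1>; <1 1 2>}
[TSO] allowed = {<0 0 0>; <0 0 1>; <0 0 2>; <0 1 1>; <0 1 2>; <1 0 0>; <1 0 1>; <1 0 2>; <1 1 1>; <1 1 2>}
[PSO] allowed = {<0 0 0>; <0 0 1>; <0 0 2>; <0 1 0>; <0 1 1>; <0 1 2>; <1 0 0>; <1 0 1>; <1 0 2>; <1 1 0>; <1 1 1>; <1 1 2>}
target <0 0 0> ∈ {SC,TSO,PSO}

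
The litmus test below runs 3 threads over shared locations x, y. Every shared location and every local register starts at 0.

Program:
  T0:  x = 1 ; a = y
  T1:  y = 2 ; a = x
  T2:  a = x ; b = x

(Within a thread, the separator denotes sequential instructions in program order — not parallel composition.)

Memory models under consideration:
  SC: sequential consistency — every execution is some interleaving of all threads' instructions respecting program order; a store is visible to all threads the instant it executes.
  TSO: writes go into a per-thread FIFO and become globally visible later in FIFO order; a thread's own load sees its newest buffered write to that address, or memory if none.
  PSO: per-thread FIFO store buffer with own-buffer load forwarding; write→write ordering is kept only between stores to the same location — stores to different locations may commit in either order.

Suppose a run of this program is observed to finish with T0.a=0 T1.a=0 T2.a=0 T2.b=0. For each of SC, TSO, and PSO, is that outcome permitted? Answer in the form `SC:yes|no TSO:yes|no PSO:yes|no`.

outcome vector order: (T0.a,T1.a,T2.a,T2.b)
SC: 9 outcomes — {0100 0101 0111 2000 2001 2011 2100 2101 2111}
TSO: 12 outcomes — {0000 0001 0011 0100 0101 0111 2000 2001 2011 2100 2101 2111}
PSO: 12 outcomes — {0000 0001 0011 0100 0101 0111 2000 2001 2011 2100 2101 2111}
target 0000 ∈ {TSO,PSO}

SC:no TSO:yes PSO:yes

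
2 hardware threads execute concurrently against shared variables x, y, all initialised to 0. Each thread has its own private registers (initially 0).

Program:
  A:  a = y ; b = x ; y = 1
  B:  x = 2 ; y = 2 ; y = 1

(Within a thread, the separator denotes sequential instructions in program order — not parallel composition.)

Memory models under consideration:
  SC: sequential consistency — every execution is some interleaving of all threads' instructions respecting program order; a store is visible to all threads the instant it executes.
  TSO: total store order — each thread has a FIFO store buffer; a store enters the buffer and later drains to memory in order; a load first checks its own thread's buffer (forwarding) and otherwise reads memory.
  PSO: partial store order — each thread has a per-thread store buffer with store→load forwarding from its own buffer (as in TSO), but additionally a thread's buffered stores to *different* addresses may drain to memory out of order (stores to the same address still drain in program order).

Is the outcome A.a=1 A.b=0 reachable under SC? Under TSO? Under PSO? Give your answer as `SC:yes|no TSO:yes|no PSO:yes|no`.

SC:no TSO:no PSO:yes

outcome vector order: (A.a,A.b)
[SC] allowed = {0/0; 0/2; 1/2; 2/2}
[TSO] allowed = {0/0; 0/2; 1/2; 2/2}
[PSO] allowed = {0/0; 0/2; 1/0; 1/2; 2/0; 2/2}
target 1/0 ∈ {PSO}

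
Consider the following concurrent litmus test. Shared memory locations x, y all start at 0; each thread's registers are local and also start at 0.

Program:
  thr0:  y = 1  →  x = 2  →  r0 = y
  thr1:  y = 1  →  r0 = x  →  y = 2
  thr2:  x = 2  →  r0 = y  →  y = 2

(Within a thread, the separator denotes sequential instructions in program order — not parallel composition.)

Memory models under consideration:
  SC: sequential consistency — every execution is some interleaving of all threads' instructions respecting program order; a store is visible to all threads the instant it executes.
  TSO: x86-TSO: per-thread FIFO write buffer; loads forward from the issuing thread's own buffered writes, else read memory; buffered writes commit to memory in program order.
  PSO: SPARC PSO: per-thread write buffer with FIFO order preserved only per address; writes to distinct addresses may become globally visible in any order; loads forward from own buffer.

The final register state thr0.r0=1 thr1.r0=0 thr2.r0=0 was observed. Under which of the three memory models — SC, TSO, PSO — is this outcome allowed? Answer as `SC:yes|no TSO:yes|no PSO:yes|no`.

outcome vector order: (thr0.r0,thr1.r0,thr2.r0)
SC: 10 outcomes — {101, 102, 120, 121, 122, 201, 202, 220, 221, 222}
TSO: 12 outcomes — {100, 101, 102, 120, 121, 122, 200, 201, 202, 220, 221, 222}
PSO: 12 outcomes — {100, 101, 102, 120, 121, 122, 200, 201, 202, 220, 221, 222}
target 100 ∈ {TSO,PSO}

SC:no TSO:yes PSO:yes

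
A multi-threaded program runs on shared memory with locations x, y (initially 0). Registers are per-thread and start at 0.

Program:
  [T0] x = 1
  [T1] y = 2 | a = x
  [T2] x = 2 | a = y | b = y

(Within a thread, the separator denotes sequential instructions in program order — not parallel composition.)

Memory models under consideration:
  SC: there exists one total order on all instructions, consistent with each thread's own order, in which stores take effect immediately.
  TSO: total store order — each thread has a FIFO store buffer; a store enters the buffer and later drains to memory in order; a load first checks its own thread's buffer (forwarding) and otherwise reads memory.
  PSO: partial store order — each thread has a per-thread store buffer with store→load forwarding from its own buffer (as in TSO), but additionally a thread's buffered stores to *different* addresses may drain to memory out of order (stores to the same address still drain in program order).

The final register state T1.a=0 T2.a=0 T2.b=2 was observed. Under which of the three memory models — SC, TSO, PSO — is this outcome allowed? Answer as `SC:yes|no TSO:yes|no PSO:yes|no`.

outcome vector order: (T1.a,T2.a,T2.b)
under SC → (0,2,2), (1,0,0), (1,0,2), (1,2,2), (2,0,0), (2,0,2), (2,2,2)
under TSO → (0,0,0), (0,0,2), (0,2,2), (1,0,0), (1,0,2), (1,2,2), (2,0,0), (2,0,2), (2,2,2)
under PSO → (0,0,0), (0,0,2), (0,2,2), (1,0,0), (1,0,2), (1,2,2), (2,0,0), (2,0,2), (2,2,2)
target (0,0,2) ∈ {TSO,PSO}

SC:no TSO:yes PSO:yes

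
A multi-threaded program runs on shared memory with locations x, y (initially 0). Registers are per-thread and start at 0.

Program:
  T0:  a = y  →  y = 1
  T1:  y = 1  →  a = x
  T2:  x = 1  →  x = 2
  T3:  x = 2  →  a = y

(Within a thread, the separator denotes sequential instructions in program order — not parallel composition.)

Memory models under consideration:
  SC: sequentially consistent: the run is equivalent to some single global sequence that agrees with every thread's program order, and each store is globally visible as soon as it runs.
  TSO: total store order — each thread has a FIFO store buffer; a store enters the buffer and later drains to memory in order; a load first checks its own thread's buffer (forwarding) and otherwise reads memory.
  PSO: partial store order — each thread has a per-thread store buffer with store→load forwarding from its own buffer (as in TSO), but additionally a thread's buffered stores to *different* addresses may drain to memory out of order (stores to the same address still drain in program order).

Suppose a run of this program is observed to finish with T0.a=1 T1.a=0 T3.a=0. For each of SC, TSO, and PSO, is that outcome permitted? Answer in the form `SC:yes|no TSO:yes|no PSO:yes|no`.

SC:no TSO:yes PSO:yes

outcome vector order: (T0.a,T1.a,T3.a)
[SC] allowed = {(0,0,1); (0,1,0); (0,1,1); (0,2,0); (0,2,1); (1,0,1); (1,1,0); (1,1,1); (1,2,0); (1,2,1)}
[TSO] allowed = {(0,0,0); (0,0,1); (0,1,0); (0,1,1); (0,2,0); (0,2,1); (1,0,0); (1,0,1); (1,1,0); (1,1,1); (1,2,0); (1,2,1)}
[PSO] allowed = {(0,0,0); (0,0,1); (0,1,0); (0,1,1); (0,2,0); (0,2,1); (1,0,0); (1,0,1); (1,1,0); (1,1,1); (1,2,0); (1,2,1)}
target (1,0,0) ∈ {TSO,PSO}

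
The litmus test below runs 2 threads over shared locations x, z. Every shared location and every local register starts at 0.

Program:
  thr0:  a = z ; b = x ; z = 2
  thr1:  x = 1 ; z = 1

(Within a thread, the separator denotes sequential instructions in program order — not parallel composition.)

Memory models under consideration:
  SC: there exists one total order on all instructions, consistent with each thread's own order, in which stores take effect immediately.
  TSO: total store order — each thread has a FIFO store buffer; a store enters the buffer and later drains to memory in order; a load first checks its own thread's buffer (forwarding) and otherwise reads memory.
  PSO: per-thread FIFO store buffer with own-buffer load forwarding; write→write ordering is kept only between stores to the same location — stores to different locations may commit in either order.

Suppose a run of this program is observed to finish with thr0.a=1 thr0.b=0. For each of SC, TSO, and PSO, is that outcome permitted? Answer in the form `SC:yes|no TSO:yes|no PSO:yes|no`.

outcome vector order: (thr0.a,thr0.b)
SC: 3 outcomes — {(0,0) (0,1) (1,1)}
TSO: 3 outcomes — {(0,0) (0,1) (1,1)}
PSO: 4 outcomes — {(0,0) (0,1) (1,0) (1,1)}
target (1,0) ∈ {PSO}

SC:no TSO:no PSO:yes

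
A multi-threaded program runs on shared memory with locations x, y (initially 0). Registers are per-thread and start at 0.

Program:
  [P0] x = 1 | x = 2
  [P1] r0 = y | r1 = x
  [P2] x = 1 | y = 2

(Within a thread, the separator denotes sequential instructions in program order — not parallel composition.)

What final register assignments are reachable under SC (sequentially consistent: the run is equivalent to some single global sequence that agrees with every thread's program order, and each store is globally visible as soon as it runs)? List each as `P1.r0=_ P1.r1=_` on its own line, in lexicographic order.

outcome vector order: (P1.r0,P1.r1)
|SC outcomes| = 5

P1.r0=0 P1.r1=0
P1.r0=0 P1.r1=1
P1.r0=0 P1.r1=2
P1.r0=2 P1.r1=1
P1.r0=2 P1.r1=2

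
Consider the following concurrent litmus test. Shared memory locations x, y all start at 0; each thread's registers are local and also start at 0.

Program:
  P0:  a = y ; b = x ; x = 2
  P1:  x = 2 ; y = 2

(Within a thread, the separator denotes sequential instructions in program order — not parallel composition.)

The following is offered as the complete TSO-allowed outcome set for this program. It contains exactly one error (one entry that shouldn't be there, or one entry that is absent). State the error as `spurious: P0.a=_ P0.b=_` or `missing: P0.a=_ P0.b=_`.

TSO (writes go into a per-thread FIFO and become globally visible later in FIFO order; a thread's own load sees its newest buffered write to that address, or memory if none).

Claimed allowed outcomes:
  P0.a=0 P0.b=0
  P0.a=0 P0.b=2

outcome vector order: (P0.a,P0.b)
TSO: 3 outcomes — {0/0 0/2 2/2}
TSO∖claimed = {2/2}

missing: P0.a=2 P0.b=2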